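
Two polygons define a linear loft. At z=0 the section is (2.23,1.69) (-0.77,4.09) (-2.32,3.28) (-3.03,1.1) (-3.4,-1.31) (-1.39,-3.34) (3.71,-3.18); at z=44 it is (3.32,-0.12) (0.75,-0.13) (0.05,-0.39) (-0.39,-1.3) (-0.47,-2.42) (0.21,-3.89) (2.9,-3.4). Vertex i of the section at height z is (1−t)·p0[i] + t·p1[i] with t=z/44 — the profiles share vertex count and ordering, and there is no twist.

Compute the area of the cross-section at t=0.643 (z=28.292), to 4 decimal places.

Cross-section at t=0.643: each vertex is (1-t)·p0[i] + t·p1[i].
  v1: (1-0.643)·(2.23,1.69) + 0.643·(3.32,-0.12) = (2.9309,0.5262)
  v2: (1-0.643)·(-0.77,4.09) + 0.643·(0.75,-0.13) = (0.2074,1.3765)
  v3: (1-0.643)·(-2.32,3.28) + 0.643·(0.05,-0.39) = (-0.7961,0.9202)
  v4: (1-0.643)·(-3.03,1.1) + 0.643·(-0.39,-1.3) = (-1.3325,-0.4432)
  v5: (1-0.643)·(-3.4,-1.31) + 0.643·(-0.47,-2.42) = (-1.5160,-2.0237)
  v6: (1-0.643)·(-1.39,-3.34) + 0.643·(0.21,-3.89) = (-0.3612,-3.6937)
  v7: (1-0.643)·(3.71,-3.18) + 0.643·(2.9,-3.4) = (3.1892,-3.3215)
Shoelace sum Σ(x_i·y_{i+1} − x_{i+1}·y_i):
  i=1: 2.9309·1.3765 − 0.2074·0.5262 = +3.9254 (running +3.9254)
  i=2: 0.2074·0.9202 − -0.7961·1.3765 = +1.2867 (running +5.2120)
  i=3: -0.7961·-0.4432 − -1.3325·0.9202 = +1.5790 (running +6.7910)
  i=4: -1.3325·-2.0237 − -1.5160·-0.4432 = +2.0247 (running +8.8157)
  i=5: -1.5160·-3.6937 − -0.3612·-2.0237 = +4.8686 (running +13.6843)
  i=6: -0.3612·-3.3215 − 3.1892·-3.6937 = +12.9794 (running +26.6637)
  i=7: 3.1892·0.5262 − 2.9309·-3.3215 = +11.4128 (running +38.0765)
Area = |Σ|/2 = |38.0765|/2 = 19.0383

Area at t=0.643: 19.0383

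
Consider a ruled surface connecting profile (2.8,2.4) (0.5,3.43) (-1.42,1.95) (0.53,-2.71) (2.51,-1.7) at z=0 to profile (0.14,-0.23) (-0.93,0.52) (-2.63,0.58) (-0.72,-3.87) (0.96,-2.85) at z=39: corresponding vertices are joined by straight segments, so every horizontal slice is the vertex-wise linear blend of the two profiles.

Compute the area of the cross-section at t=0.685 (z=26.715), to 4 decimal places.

Area at t=0.685: 10.9178

Cross-section at t=0.685: each vertex is (1-t)·p0[i] + t·p1[i].
  v1: (1-0.685)·(2.8,2.4) + 0.685·(0.14,-0.23) = (0.9779,0.5984)
  v2: (1-0.685)·(0.5,3.43) + 0.685·(-0.93,0.52) = (-0.4796,1.4366)
  v3: (1-0.685)·(-1.42,1.95) + 0.685·(-2.63,0.58) = (-2.2489,1.0115)
  v4: (1-0.685)·(0.53,-2.71) + 0.685·(-0.72,-3.87) = (-0.3263,-3.5046)
  v5: (1-0.685)·(2.51,-1.7) + 0.685·(0.96,-2.85) = (1.4482,-2.4878)
Shoelace sum Σ(x_i·y_{i+1} − x_{i+1}·y_i):
  i=1: 0.9779·1.4366 − -0.4796·0.5984 = +1.6919 (running +1.6919)
  i=2: -0.4796·1.0115 − -2.2489·1.4366 = +2.7457 (running +4.4376)
  i=3: -2.2489·-3.5046 − -0.3263·1.0115 = +8.2113 (running +12.6489)
  i=4: -0.3263·-2.4878 − 1.4482·-3.5046 = +5.8872 (running +18.5361)
  i=5: 1.4482·0.5984 − 0.9779·-2.4878 = +3.2995 (running +21.8356)
Area = |Σ|/2 = |21.8356|/2 = 10.9178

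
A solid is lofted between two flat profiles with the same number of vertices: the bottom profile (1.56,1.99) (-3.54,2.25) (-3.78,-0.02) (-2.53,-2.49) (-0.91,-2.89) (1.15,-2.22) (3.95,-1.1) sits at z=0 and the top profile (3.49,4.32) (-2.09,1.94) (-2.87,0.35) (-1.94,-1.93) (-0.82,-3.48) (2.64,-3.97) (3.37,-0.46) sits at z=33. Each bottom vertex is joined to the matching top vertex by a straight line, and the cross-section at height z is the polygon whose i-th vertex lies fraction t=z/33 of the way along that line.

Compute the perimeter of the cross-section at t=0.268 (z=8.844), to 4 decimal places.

Perimeter at t=0.268: 20.9533

Cross-section at t=0.268: each vertex is (1-t)·p0[i] + t·p1[i].
  v1: (1-0.268)·(1.56,1.99) + 0.268·(3.49,4.32) = (2.0772,2.6144)
  v2: (1-0.268)·(-3.54,2.25) + 0.268·(-2.09,1.94) = (-3.1514,2.1669)
  v3: (1-0.268)·(-3.78,-0.02) + 0.268·(-2.87,0.35) = (-3.5361,0.0792)
  v4: (1-0.268)·(-2.53,-2.49) + 0.268·(-1.94,-1.93) = (-2.3719,-2.3399)
  v5: (1-0.268)·(-0.91,-2.89) + 0.268·(-0.82,-3.48) = (-0.8859,-3.0481)
  v6: (1-0.268)·(1.15,-2.22) + 0.268·(2.64,-3.97) = (1.5493,-2.6890)
  v7: (1-0.268)·(3.95,-1.1) + 0.268·(3.37,-0.46) = (3.7946,-0.9285)
Perimeter = Σ |v_{i+1} − v_i|:
  edge 1→2: √(-5.2286² + -0.4475²) = 5.2478 (running 5.2478)
  edge 2→3: √(-0.3847² + -2.0878²) = 2.1229 (running 7.3707)
  edge 3→4: √(1.1642² + -2.4191²) = 2.6847 (running 10.0553)
  edge 4→5: √(1.4860² + -0.7082²) = 1.6461 (running 11.7015)
  edge 5→6: √(2.4352² + 0.3591²) = 2.4615 (running 14.1630)
  edge 6→7: √(2.2452² + 1.7605²) = 2.8532 (running 17.0162)
  edge 7→1: √(-1.7173² + 3.5429²) = 3.9372 (running 20.9533)
Perimeter = 20.9533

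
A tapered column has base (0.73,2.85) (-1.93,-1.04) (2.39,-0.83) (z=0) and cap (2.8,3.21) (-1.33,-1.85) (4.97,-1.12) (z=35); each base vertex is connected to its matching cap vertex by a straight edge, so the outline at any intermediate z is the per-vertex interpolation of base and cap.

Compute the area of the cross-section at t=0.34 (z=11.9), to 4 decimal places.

Cross-section at t=0.34: each vertex is (1-t)·p0[i] + t·p1[i].
  v1: (1-0.34)·(0.73,2.85) + 0.34·(2.8,3.21) = (1.4338,2.9724)
  v2: (1-0.34)·(-1.93,-1.04) + 0.34·(-1.33,-1.85) = (-1.7260,-1.3154)
  v3: (1-0.34)·(2.39,-0.83) + 0.34·(4.97,-1.12) = (3.2672,-0.9286)
Shoelace sum Σ(x_i·y_{i+1} − x_{i+1}·y_i):
  i=1: 1.4338·-1.3154 − -1.7260·2.9724 = +3.2443 (running +3.2443)
  i=2: -1.7260·-0.9286 − 3.2672·-1.3154 = +5.9004 (running +9.1448)
  i=3: 3.2672·2.9724 − 1.4338·-0.9286 = +11.0429 (running +20.1876)
Area = |Σ|/2 = |20.1876|/2 = 10.0938

Area at t=0.34: 10.0938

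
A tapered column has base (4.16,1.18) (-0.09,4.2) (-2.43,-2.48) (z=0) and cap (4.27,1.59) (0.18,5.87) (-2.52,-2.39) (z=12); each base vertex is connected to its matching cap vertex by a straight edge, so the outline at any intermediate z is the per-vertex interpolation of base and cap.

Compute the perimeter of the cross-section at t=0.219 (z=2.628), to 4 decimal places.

Perimeter at t=0.219: 20.3919

Cross-section at t=0.219: each vertex is (1-t)·p0[i] + t·p1[i].
  v1: (1-0.219)·(4.16,1.18) + 0.219·(4.27,1.59) = (4.1841,1.2698)
  v2: (1-0.219)·(-0.09,4.2) + 0.219·(0.18,5.87) = (-0.0309,4.5657)
  v3: (1-0.219)·(-2.43,-2.48) + 0.219·(-2.52,-2.39) = (-2.4497,-2.4603)
Perimeter = Σ |v_{i+1} − v_i|:
  edge 1→2: √(-4.2150² + 3.2959²) = 5.3506 (running 5.3506)
  edge 2→3: √(-2.4188² + -7.0260²) = 7.4307 (running 12.7813)
  edge 3→1: √(6.6338² + 3.7301²) = 7.6106 (running 20.3919)
Perimeter = 20.3919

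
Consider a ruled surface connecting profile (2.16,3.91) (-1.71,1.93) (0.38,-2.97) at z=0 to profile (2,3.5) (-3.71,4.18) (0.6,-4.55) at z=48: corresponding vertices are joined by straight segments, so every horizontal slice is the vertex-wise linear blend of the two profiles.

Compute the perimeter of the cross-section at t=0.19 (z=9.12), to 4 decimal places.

Cross-section at t=0.19: each vertex is (1-t)·p0[i] + t·p1[i].
  v1: (1-0.19)·(2.16,3.91) + 0.19·(2,3.5) = (2.1296,3.8321)
  v2: (1-0.19)·(-1.71,1.93) + 0.19·(-3.71,4.18) = (-2.0900,2.3575)
  v3: (1-0.19)·(0.38,-2.97) + 0.19·(0.6,-4.55) = (0.4218,-3.2702)
Perimeter = Σ |v_{i+1} − v_i|:
  edge 1→2: √(-4.2196² + -1.4746²) = 4.4698 (running 4.4698)
  edge 2→3: √(2.5118² + -5.6277²) = 6.1628 (running 10.6326)
  edge 3→1: √(1.7078² + 7.1023²) = 7.3047 (running 17.9374)
Perimeter = 17.9374

Perimeter at t=0.19: 17.9374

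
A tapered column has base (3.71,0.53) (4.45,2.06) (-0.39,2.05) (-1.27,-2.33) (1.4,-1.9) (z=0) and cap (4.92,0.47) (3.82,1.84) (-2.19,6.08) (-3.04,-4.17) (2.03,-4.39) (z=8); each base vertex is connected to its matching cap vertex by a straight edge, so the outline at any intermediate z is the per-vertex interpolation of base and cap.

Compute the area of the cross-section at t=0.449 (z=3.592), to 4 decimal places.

Area at t=0.449: 30.8272

Cross-section at t=0.449: each vertex is (1-t)·p0[i] + t·p1[i].
  v1: (1-0.449)·(3.71,0.53) + 0.449·(4.92,0.47) = (4.2533,0.5031)
  v2: (1-0.449)·(4.45,2.06) + 0.449·(3.82,1.84) = (4.1671,1.9612)
  v3: (1-0.449)·(-0.39,2.05) + 0.449·(-2.19,6.08) = (-1.1982,3.8595)
  v4: (1-0.449)·(-1.27,-2.33) + 0.449·(-3.04,-4.17) = (-2.0647,-3.1562)
  v5: (1-0.449)·(1.4,-1.9) + 0.449·(2.03,-4.39) = (1.6829,-3.0180)
Shoelace sum Σ(x_i·y_{i+1} − x_{i+1}·y_i):
  i=1: 4.2533·1.9612 − 4.1671·0.5031 = +6.2453 (running +6.2453)
  i=2: 4.1671·3.8595 − -1.1982·1.9612 = +18.4328 (running +24.6782)
  i=3: -1.1982·-3.1562 − -2.0647·3.8595 = +11.7505 (running +36.4286)
  i=4: -2.0647·-3.0180 − 1.6829·-3.1562 = +11.5428 (running +47.9714)
  i=5: 1.6829·0.5031 − 4.2533·-3.0180 = +13.6831 (running +61.6545)
Area = |Σ|/2 = |61.6545|/2 = 30.8272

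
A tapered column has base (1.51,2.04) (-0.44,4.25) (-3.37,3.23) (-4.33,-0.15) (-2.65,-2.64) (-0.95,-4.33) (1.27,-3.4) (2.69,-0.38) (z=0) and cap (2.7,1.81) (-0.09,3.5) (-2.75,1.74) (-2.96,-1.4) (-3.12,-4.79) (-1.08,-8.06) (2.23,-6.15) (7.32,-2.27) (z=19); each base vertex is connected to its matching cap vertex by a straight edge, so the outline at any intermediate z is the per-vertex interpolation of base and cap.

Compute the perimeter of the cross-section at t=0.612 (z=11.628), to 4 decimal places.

Perimeter at t=0.612: 28.9945

Cross-section at t=0.612: each vertex is (1-t)·p0[i] + t·p1[i].
  v1: (1-0.612)·(1.51,2.04) + 0.612·(2.7,1.81) = (2.2383,1.8992)
  v2: (1-0.612)·(-0.44,4.25) + 0.612·(-0.09,3.5) = (-0.2258,3.7910)
  v3: (1-0.612)·(-3.37,3.23) + 0.612·(-2.75,1.74) = (-2.9906,2.3181)
  v4: (1-0.612)·(-4.33,-0.15) + 0.612·(-2.96,-1.4) = (-3.4916,-0.9150)
  v5: (1-0.612)·(-2.65,-2.64) + 0.612·(-3.12,-4.79) = (-2.9376,-3.9558)
  v6: (1-0.612)·(-0.95,-4.33) + 0.612·(-1.08,-8.06) = (-1.0296,-6.6128)
  v7: (1-0.612)·(1.27,-3.4) + 0.612·(2.23,-6.15) = (1.8575,-5.0830)
  v8: (1-0.612)·(2.69,-0.38) + 0.612·(7.32,-2.27) = (5.5236,-1.5367)
Perimeter = Σ |v_{i+1} − v_i|:
  edge 1→2: √(-2.4641² + 1.8918²) = 3.1065 (running 3.1065)
  edge 2→3: √(-2.7648² + -1.4729²) = 3.1326 (running 6.2391)
  edge 3→4: √(-0.5010² + -3.2331²) = 3.2717 (running 9.5108)
  edge 4→5: √(0.5539² + -3.0408²) = 3.0908 (running 12.6017)
  edge 5→6: √(1.9081² + -2.6570²) = 3.2711 (running 15.8728)
  edge 6→7: √(2.8871² + 1.5298²) = 3.2673 (running 19.1401)
  edge 7→8: √(3.6660² + 3.5463²) = 5.1006 (running 24.2407)
  edge 8→1: √(-3.2853² + 3.4359²) = 4.7538 (running 28.9945)
Perimeter = 28.9945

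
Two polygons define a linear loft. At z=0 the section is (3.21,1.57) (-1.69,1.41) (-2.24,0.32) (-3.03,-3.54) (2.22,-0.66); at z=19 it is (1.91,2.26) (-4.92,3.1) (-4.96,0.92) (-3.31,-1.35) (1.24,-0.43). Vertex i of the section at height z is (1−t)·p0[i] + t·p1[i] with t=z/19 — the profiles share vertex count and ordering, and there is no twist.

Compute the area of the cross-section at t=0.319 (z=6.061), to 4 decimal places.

Cross-section at t=0.319: each vertex is (1-t)·p0[i] + t·p1[i].
  v1: (1-0.319)·(3.21,1.57) + 0.319·(1.91,2.26) = (2.7953,1.7901)
  v2: (1-0.319)·(-1.69,1.41) + 0.319·(-4.92,3.1) = (-2.7204,1.9491)
  v3: (1-0.319)·(-2.24,0.32) + 0.319·(-4.96,0.92) = (-3.1077,0.5114)
  v4: (1-0.319)·(-3.03,-3.54) + 0.319·(-3.31,-1.35) = (-3.1193,-2.8414)
  v5: (1-0.319)·(2.22,-0.66) + 0.319·(1.24,-0.43) = (1.9074,-0.5866)
Shoelace sum Σ(x_i·y_{i+1} − x_{i+1}·y_i):
  i=1: 2.7953·1.9491 − -2.7204·1.7901 = +10.3181 (running +10.3181)
  i=2: -2.7204·0.5114 − -3.1077·1.9491 = +4.6660 (running +14.9841)
  i=3: -3.1077·-2.8414 − -3.1193·0.5114 = +10.4254 (running +25.4095)
  i=4: -3.1193·-0.5866 − 1.9074·-2.8414 = +7.2495 (running +32.6590)
  i=5: 1.9074·1.7901 − 2.7953·-0.5866 = +5.0542 (running +37.7132)
Area = |Σ|/2 = |37.7132|/2 = 18.8566

Area at t=0.319: 18.8566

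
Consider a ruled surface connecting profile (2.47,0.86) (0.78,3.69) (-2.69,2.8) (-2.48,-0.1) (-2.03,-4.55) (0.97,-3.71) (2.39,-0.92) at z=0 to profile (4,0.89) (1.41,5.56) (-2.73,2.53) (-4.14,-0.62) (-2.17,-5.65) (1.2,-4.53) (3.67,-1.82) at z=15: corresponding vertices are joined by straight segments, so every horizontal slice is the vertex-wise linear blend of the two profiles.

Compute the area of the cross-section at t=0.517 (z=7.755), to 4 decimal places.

Cross-section at t=0.517: each vertex is (1-t)·p0[i] + t·p1[i].
  v1: (1-0.517)·(2.47,0.86) + 0.517·(4,0.89) = (3.2610,0.8755)
  v2: (1-0.517)·(0.78,3.69) + 0.517·(1.41,5.56) = (1.1057,4.6568)
  v3: (1-0.517)·(-2.69,2.8) + 0.517·(-2.73,2.53) = (-2.7107,2.6604)
  v4: (1-0.517)·(-2.48,-0.1) + 0.517·(-4.14,-0.62) = (-3.3382,-0.3688)
  v5: (1-0.517)·(-2.03,-4.55) + 0.517·(-2.17,-5.65) = (-2.1024,-5.1187)
  v6: (1-0.517)·(0.97,-3.71) + 0.517·(1.2,-4.53) = (1.0889,-4.1339)
  v7: (1-0.517)·(2.39,-0.92) + 0.517·(3.67,-1.82) = (3.0518,-1.3853)
Shoelace sum Σ(x_i·y_{i+1} − x_{i+1}·y_i):
  i=1: 3.2610·4.6568 − 1.1057·0.8755 = +14.2178 (running +14.2178)
  i=2: 1.1057·2.6604 − -2.7107·4.6568 = +15.5647 (running +29.7825)
  i=3: -2.7107·-0.3688 − -3.3382·2.6604 = +9.8808 (running +39.6633)
  i=4: -3.3382·-5.1187 − -2.1024·-0.3688 = +16.3119 (running +55.9752)
  i=5: -2.1024·-4.1339 − 1.0889·-5.1187 = +14.2649 (running +70.2402)
  i=6: 1.0889·-1.3853 − 3.0518·-4.1339 = +11.1073 (running +81.3475)
  i=7: 3.0518·0.8755 − 3.2610·-1.3853 = +7.1893 (running +88.5368)
Area = |Σ|/2 = |88.5368|/2 = 44.2684

Area at t=0.517: 44.2684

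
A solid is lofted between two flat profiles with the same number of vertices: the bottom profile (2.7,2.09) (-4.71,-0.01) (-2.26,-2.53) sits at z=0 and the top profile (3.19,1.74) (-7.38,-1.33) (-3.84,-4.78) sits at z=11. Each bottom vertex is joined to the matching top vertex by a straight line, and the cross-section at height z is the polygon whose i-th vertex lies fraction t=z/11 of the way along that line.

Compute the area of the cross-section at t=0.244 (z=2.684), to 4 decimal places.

Cross-section at t=0.244: each vertex is (1-t)·p0[i] + t·p1[i].
  v1: (1-0.244)·(2.7,2.09) + 0.244·(3.19,1.74) = (2.8196,2.0046)
  v2: (1-0.244)·(-4.71,-0.01) + 0.244·(-7.38,-1.33) = (-5.3615,-0.3321)
  v3: (1-0.244)·(-2.26,-2.53) + 0.244·(-3.84,-4.78) = (-2.6455,-3.0790)
Shoelace sum Σ(x_i·y_{i+1} − x_{i+1}·y_i):
  i=1: 2.8196·-0.3321 − -5.3615·2.0046 = +9.8113 (running +9.8113)
  i=2: -5.3615·-3.0790 − -2.6455·-0.3321 = +15.6295 (running +25.4408)
  i=3: -2.6455·2.0046 − 2.8196·-3.0790 = +3.3782 (running +28.8190)
Area = |Σ|/2 = |28.8190|/2 = 14.4095

Area at t=0.244: 14.4095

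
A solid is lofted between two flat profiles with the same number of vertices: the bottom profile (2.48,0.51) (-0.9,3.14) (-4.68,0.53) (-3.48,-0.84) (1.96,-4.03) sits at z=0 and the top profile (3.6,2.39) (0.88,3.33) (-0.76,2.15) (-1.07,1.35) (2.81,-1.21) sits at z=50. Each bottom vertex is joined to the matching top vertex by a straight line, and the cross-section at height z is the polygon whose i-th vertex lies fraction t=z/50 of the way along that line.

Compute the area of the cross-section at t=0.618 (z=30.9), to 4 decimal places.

Area at t=0.618: 17.1174

Cross-section at t=0.618: each vertex is (1-t)·p0[i] + t·p1[i].
  v1: (1-0.618)·(2.48,0.51) + 0.618·(3.6,2.39) = (3.1722,1.6718)
  v2: (1-0.618)·(-0.9,3.14) + 0.618·(0.88,3.33) = (0.2000,3.2574)
  v3: (1-0.618)·(-4.68,0.53) + 0.618·(-0.76,2.15) = (-2.2574,1.5312)
  v4: (1-0.618)·(-3.48,-0.84) + 0.618·(-1.07,1.35) = (-1.9906,0.5134)
  v5: (1-0.618)·(1.96,-4.03) + 0.618·(2.81,-1.21) = (2.4853,-2.2872)
Shoelace sum Σ(x_i·y_{i+1} − x_{i+1}·y_i):
  i=1: 3.1722·3.2574 − 0.2000·1.6718 = +9.9986 (running +9.9986)
  i=2: 0.2000·1.5312 − -2.2574·3.2574 = +7.6597 (running +17.6583)
  i=3: -2.2574·0.5134 − -1.9906·1.5312 = +1.8889 (running +19.5473)
  i=4: -1.9906·-2.2872 − 2.4853·0.5134 = +3.2770 (running +22.8243)
  i=5: 2.4853·1.6718 − 3.1722·-2.2872 = +11.4105 (running +34.2348)
Area = |Σ|/2 = |34.2348|/2 = 17.1174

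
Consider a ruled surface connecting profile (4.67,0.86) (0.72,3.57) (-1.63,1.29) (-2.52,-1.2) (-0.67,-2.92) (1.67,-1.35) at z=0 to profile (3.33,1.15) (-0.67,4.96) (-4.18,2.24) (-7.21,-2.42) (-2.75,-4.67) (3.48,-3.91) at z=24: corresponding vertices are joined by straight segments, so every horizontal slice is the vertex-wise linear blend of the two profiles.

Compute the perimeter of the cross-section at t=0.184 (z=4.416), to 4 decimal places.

Perimeter at t=0.184: 21.5386

Cross-section at t=0.184: each vertex is (1-t)·p0[i] + t·p1[i].
  v1: (1-0.184)·(4.67,0.86) + 0.184·(3.33,1.15) = (4.4234,0.9134)
  v2: (1-0.184)·(0.72,3.57) + 0.184·(-0.67,4.96) = (0.4642,3.8258)
  v3: (1-0.184)·(-1.63,1.29) + 0.184·(-4.18,2.24) = (-2.0992,1.4648)
  v4: (1-0.184)·(-2.52,-1.2) + 0.184·(-7.21,-2.42) = (-3.3830,-1.4245)
  v5: (1-0.184)·(-0.67,-2.92) + 0.184·(-2.75,-4.67) = (-1.0527,-3.2420)
  v6: (1-0.184)·(1.67,-1.35) + 0.184·(3.48,-3.91) = (2.0030,-1.8210)
Perimeter = Σ |v_{i+1} − v_i|:
  edge 1→2: √(-3.9592² + 2.9124²) = 4.9150 (running 4.9150)
  edge 2→3: √(-2.5634² + -2.3610²) = 3.4850 (running 8.4000)
  edge 3→4: √(-1.2838² + -2.8893²) = 3.1616 (running 11.5617)
  edge 4→5: √(2.3302² + -1.8175²) = 2.9552 (running 14.5169)
  edge 5→6: √(3.0558² + 1.4210²) = 3.3700 (running 17.8869)
  edge 6→1: √(2.4204² + 2.7344²) = 3.6518 (running 21.5386)
Perimeter = 21.5386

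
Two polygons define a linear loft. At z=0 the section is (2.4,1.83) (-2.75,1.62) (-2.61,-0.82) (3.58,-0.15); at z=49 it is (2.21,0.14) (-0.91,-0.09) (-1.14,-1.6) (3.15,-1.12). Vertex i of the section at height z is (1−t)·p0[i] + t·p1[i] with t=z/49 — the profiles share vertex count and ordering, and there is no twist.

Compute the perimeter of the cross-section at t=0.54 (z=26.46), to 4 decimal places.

Cross-section at t=0.54: each vertex is (1-t)·p0[i] + t·p1[i].
  v1: (1-0.54)·(2.4,1.83) + 0.54·(2.21,0.14) = (2.2974,0.9174)
  v2: (1-0.54)·(-2.75,1.62) + 0.54·(-0.91,-0.09) = (-1.7564,0.6966)
  v3: (1-0.54)·(-2.61,-0.82) + 0.54·(-1.14,-1.6) = (-1.8162,-1.2412)
  v4: (1-0.54)·(3.58,-0.15) + 0.54·(3.15,-1.12) = (3.3478,-0.6738)
Perimeter = Σ |v_{i+1} − v_i|:
  edge 1→2: √(-4.0538² + -0.2208²) = 4.0598 (running 4.0598)
  edge 2→3: √(-0.0598² + -1.9378²) = 1.9387 (running 5.9985)
  edge 3→4: √(5.1640² + 0.5674²) = 5.1951 (running 11.1936)
  edge 4→1: √(-1.0504² + 1.5912²) = 1.9066 (running 13.1002)
Perimeter = 13.1002

Perimeter at t=0.54: 13.1002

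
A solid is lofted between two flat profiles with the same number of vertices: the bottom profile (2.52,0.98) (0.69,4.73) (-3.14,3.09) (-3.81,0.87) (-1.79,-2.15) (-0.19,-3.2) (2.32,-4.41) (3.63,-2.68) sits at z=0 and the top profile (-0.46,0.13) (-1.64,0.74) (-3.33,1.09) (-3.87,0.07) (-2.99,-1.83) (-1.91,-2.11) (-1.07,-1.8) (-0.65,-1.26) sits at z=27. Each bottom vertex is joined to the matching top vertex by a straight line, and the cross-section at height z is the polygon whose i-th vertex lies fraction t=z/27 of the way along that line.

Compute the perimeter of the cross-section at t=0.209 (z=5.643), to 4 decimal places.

Cross-section at t=0.209: each vertex is (1-t)·p0[i] + t·p1[i].
  v1: (1-0.209)·(2.52,0.98) + 0.209·(-0.46,0.13) = (1.8972,0.8024)
  v2: (1-0.209)·(0.69,4.73) + 0.209·(-1.64,0.74) = (0.2030,3.8961)
  v3: (1-0.209)·(-3.14,3.09) + 0.209·(-3.33,1.09) = (-3.1797,2.6720)
  v4: (1-0.209)·(-3.81,0.87) + 0.209·(-3.87,0.07) = (-3.8225,0.7028)
  v5: (1-0.209)·(-1.79,-2.15) + 0.209·(-2.99,-1.83) = (-2.0408,-2.0831)
  v6: (1-0.209)·(-0.19,-3.2) + 0.209·(-1.91,-2.11) = (-0.5495,-2.9722)
  v7: (1-0.209)·(2.32,-4.41) + 0.209·(-1.07,-1.8) = (1.6115,-3.8645)
  v8: (1-0.209)·(3.63,-2.68) + 0.209·(-0.65,-1.26) = (2.7355,-2.3832)
Perimeter = Σ |v_{i+1} − v_i|:
  edge 1→2: √(-1.6942² + 3.0937²) = 3.5272 (running 3.5272)
  edge 2→3: √(-3.3827² + -1.2241²) = 3.5974 (running 7.1246)
  edge 3→4: √(-0.6428² + -1.9692²) = 2.0715 (running 9.1961)
  edge 4→5: √(1.7817² + -2.7859²) = 3.3070 (running 12.5031)
  edge 5→6: √(1.4913² + -0.8891²) = 1.7362 (running 14.2393)
  edge 6→7: √(2.1610² + -0.8923²) = 2.3380 (running 16.5772)
  edge 7→8: √(1.1240² + 1.4813²) = 1.8595 (running 18.4367)
  edge 8→1: √(-0.8383² + 3.1856²) = 3.2940 (running 21.7307)
Perimeter = 21.7307

Perimeter at t=0.209: 21.7307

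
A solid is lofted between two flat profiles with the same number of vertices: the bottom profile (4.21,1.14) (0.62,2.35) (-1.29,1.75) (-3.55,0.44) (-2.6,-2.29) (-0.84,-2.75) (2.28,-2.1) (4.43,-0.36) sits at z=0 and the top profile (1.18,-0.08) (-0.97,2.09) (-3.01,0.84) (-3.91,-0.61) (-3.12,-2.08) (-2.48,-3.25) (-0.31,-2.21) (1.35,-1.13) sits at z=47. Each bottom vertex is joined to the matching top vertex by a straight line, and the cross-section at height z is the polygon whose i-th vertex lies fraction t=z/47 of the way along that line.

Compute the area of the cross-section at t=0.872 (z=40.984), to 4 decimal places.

Area at t=0.872: 17.9230

Cross-section at t=0.872: each vertex is (1-t)·p0[i] + t·p1[i].
  v1: (1-0.872)·(4.21,1.14) + 0.872·(1.18,-0.08) = (1.5678,0.0762)
  v2: (1-0.872)·(0.62,2.35) + 0.872·(-0.97,2.09) = (-0.7665,2.1233)
  v3: (1-0.872)·(-1.29,1.75) + 0.872·(-3.01,0.84) = (-2.7898,0.9565)
  v4: (1-0.872)·(-3.55,0.44) + 0.872·(-3.91,-0.61) = (-3.8639,-0.4756)
  v5: (1-0.872)·(-2.6,-2.29) + 0.872·(-3.12,-2.08) = (-3.0534,-2.1069)
  v6: (1-0.872)·(-0.84,-2.75) + 0.872·(-2.48,-3.25) = (-2.2701,-3.1860)
  v7: (1-0.872)·(2.28,-2.1) + 0.872·(-0.31,-2.21) = (0.0215,-2.1959)
  v8: (1-0.872)·(4.43,-0.36) + 0.872·(1.35,-1.13) = (1.7442,-1.0314)
Shoelace sum Σ(x_i·y_{i+1} − x_{i+1}·y_i):
  i=1: 1.5678·2.1233 − -0.7665·0.0762 = +3.3873 (running +3.3873)
  i=2: -0.7665·0.9565 − -2.7898·2.1233 = +5.1905 (running +8.5778)
  i=3: -2.7898·-0.4756 − -3.8639·0.9565 = +5.0226 (running +13.6004)
  i=4: -3.8639·-2.1069 − -3.0534·-0.4756 = +6.6886 (running +20.2890)
  i=5: -3.0534·-3.1860 − -2.2701·-2.1069 = +4.9455 (running +25.2345)
  i=6: -2.2701·-2.1959 − 0.0215·-3.1860 = +5.0535 (running +30.2880)
  i=7: 0.0215·-1.0314 − 1.7442·-2.1959 = +3.8080 (running +34.0960)
  i=8: 1.7442·0.0762 − 1.5678·-1.0314 = +1.7500 (running +35.8460)
Area = |Σ|/2 = |35.8460|/2 = 17.9230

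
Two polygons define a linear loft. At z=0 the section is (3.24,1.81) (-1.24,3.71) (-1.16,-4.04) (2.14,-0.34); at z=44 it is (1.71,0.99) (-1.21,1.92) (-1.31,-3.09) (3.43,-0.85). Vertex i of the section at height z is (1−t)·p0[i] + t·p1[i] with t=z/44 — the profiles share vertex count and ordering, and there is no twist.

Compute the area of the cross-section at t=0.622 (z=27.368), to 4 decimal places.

Area at t=0.622: 15.6488

Cross-section at t=0.622: each vertex is (1-t)·p0[i] + t·p1[i].
  v1: (1-0.622)·(3.24,1.81) + 0.622·(1.71,0.99) = (2.2883,1.3000)
  v2: (1-0.622)·(-1.24,3.71) + 0.622·(-1.21,1.92) = (-1.2213,2.5966)
  v3: (1-0.622)·(-1.16,-4.04) + 0.622·(-1.31,-3.09) = (-1.2533,-3.4491)
  v4: (1-0.622)·(2.14,-0.34) + 0.622·(3.43,-0.85) = (2.9424,-0.6572)
Shoelace sum Σ(x_i·y_{i+1} − x_{i+1}·y_i):
  i=1: 2.2883·2.5966 − -1.2213·1.3000 = +7.5296 (running +7.5296)
  i=2: -1.2213·-3.4491 − -1.2533·2.5966 = +7.4669 (running +14.9965)
  i=3: -1.2533·-0.6572 − 2.9424·-3.4491 = +10.9723 (running +25.9688)
  i=4: 2.9424·1.3000 − 2.2883·-0.6572 = +5.3289 (running +31.2977)
Area = |Σ|/2 = |31.2977|/2 = 15.6488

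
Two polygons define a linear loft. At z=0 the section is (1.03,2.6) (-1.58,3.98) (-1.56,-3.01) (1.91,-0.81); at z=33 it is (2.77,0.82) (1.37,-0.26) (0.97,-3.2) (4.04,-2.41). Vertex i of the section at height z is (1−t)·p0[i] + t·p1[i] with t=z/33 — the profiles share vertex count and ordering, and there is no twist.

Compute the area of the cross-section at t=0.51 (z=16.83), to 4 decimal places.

Cross-section at t=0.51: each vertex is (1-t)·p0[i] + t·p1[i].
  v1: (1-0.51)·(1.03,2.6) + 0.51·(2.77,0.82) = (1.9174,1.6922)
  v2: (1-0.51)·(-1.58,3.98) + 0.51·(1.37,-0.26) = (-0.0755,1.8176)
  v3: (1-0.51)·(-1.56,-3.01) + 0.51·(0.97,-3.2) = (-0.2697,-3.1069)
  v4: (1-0.51)·(1.91,-0.81) + 0.51·(4.04,-2.41) = (2.9963,-1.6260)
Shoelace sum Σ(x_i·y_{i+1} − x_{i+1}·y_i):
  i=1: 1.9174·1.8176 − -0.0755·1.6922 = +3.6128 (running +3.6128)
  i=2: -0.0755·-3.1069 − -0.2697·1.8176 = +0.7248 (running +4.3376)
  i=3: -0.2697·-1.6260 − 2.9963·-3.1069 = +9.7477 (running +14.0853)
  i=4: 2.9963·1.6922 − 1.9174·-1.6260 = +8.1880 (running +22.2734)
Area = |Σ|/2 = |22.2734|/2 = 11.1367

Area at t=0.51: 11.1367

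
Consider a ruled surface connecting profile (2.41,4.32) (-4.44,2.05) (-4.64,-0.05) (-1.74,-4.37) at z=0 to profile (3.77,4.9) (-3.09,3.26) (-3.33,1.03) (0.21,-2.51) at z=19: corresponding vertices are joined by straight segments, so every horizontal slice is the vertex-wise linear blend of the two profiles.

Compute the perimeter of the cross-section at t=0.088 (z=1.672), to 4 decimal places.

Cross-section at t=0.088: each vertex is (1-t)·p0[i] + t·p1[i].
  v1: (1-0.088)·(2.41,4.32) + 0.088·(3.77,4.9) = (2.5297,4.3710)
  v2: (1-0.088)·(-4.44,2.05) + 0.088·(-3.09,3.26) = (-4.3212,2.1565)
  v3: (1-0.088)·(-4.64,-0.05) + 0.088·(-3.33,1.03) = (-4.5247,0.0450)
  v4: (1-0.088)·(-1.74,-4.37) + 0.088·(0.21,-2.51) = (-1.5684,-4.2063)
Perimeter = Σ |v_{i+1} − v_i|:
  edge 1→2: √(-6.8509² + -2.2146²) = 7.1999 (running 7.1999)
  edge 2→3: √(-0.2035² + -2.1114²) = 2.1212 (running 9.3211)
  edge 3→4: √(2.9563² + -4.2514²) = 5.1782 (running 14.4994)
  edge 4→1: √(4.0981² + 8.5774²) = 9.5061 (running 24.0054)
Perimeter = 24.0054

Perimeter at t=0.088: 24.0054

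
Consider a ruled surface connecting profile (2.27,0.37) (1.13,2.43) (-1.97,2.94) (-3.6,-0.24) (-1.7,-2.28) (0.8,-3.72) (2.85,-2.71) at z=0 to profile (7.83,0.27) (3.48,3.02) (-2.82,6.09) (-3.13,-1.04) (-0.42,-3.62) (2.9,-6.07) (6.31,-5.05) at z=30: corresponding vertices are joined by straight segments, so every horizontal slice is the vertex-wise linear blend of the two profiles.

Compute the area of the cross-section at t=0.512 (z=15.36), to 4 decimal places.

Cross-section at t=0.512: each vertex is (1-t)·p0[i] + t·p1[i].
  v1: (1-0.512)·(2.27,0.37) + 0.512·(7.83,0.27) = (5.1167,0.3188)
  v2: (1-0.512)·(1.13,2.43) + 0.512·(3.48,3.02) = (2.3332,2.7321)
  v3: (1-0.512)·(-1.97,2.94) + 0.512·(-2.82,6.09) = (-2.4052,4.5528)
  v4: (1-0.512)·(-3.6,-0.24) + 0.512·(-3.13,-1.04) = (-3.3594,-0.6496)
  v5: (1-0.512)·(-1.7,-2.28) + 0.512·(-0.42,-3.62) = (-1.0446,-2.9661)
  v6: (1-0.512)·(0.8,-3.72) + 0.512·(2.9,-6.07) = (1.8752,-4.9232)
  v7: (1-0.512)·(2.85,-2.71) + 0.512·(6.31,-5.05) = (4.6215,-3.9081)
Shoelace sum Σ(x_i·y_{i+1} − x_{i+1}·y_i):
  i=1: 5.1167·2.7321 − 2.3332·0.3188 = +13.2355 (running +13.2355)
  i=2: 2.3332·4.5528 − -2.4052·2.7321 = +17.1938 (running +30.4293)
  i=3: -2.4052·-0.6496 − -3.3594·4.5528 = +16.8569 (running +47.2862)
  i=4: -3.3594·-2.9661 − -1.0446·-0.6496 = +9.2855 (running +56.5717)
  i=5: -1.0446·-4.9232 − 1.8752·-2.9661 = +10.7050 (running +67.2767)
  i=6: 1.8752·-3.9081 − 4.6215·-4.9232 = +15.4242 (running +82.7009)
  i=7: 4.6215·0.3188 − 5.1167·-3.9081 = +21.4699 (running +104.1708)
Area = |Σ|/2 = |104.1708|/2 = 52.0854

Area at t=0.512: 52.0854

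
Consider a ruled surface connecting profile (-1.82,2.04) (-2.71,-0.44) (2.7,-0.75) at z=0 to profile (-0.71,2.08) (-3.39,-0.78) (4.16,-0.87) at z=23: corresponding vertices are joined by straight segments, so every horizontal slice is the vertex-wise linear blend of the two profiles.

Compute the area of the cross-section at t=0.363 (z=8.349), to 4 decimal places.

Cross-section at t=0.363: each vertex is (1-t)·p0[i] + t·p1[i].
  v1: (1-0.363)·(-1.82,2.04) + 0.363·(-0.71,2.08) = (-1.4171,2.0545)
  v2: (1-0.363)·(-2.71,-0.44) + 0.363·(-3.39,-0.78) = (-2.9568,-0.5634)
  v3: (1-0.363)·(2.7,-0.75) + 0.363·(4.16,-0.87) = (3.2300,-0.7936)
Shoelace sum Σ(x_i·y_{i+1} − x_{i+1}·y_i):
  i=1: -1.4171·-0.5634 − -2.9568·2.0545 = +6.8733 (running +6.8733)
  i=2: -2.9568·-0.7936 − 3.2300·-0.5634 = +4.1663 (running +11.0396)
  i=3: 3.2300·2.0545 − -1.4171·-0.7936 = +5.5115 (running +16.5511)
Area = |Σ|/2 = |16.5511|/2 = 8.2755

Area at t=0.363: 8.2755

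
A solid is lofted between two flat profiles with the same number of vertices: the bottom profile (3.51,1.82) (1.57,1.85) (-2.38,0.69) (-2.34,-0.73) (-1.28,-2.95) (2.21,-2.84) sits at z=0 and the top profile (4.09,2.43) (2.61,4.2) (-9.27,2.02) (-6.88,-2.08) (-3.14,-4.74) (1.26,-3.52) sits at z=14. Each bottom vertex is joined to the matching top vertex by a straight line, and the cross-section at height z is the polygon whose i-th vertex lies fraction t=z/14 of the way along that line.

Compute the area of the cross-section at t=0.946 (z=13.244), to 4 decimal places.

Area at t=0.946: 70.5383

Cross-section at t=0.946: each vertex is (1-t)·p0[i] + t·p1[i].
  v1: (1-0.946)·(3.51,1.82) + 0.946·(4.09,2.43) = (4.0587,2.3971)
  v2: (1-0.946)·(1.57,1.85) + 0.946·(2.61,4.2) = (2.5538,4.0731)
  v3: (1-0.946)·(-2.38,0.69) + 0.946·(-9.27,2.02) = (-8.8979,1.9482)
  v4: (1-0.946)·(-2.34,-0.73) + 0.946·(-6.88,-2.08) = (-6.6348,-2.0071)
  v5: (1-0.946)·(-1.28,-2.95) + 0.946·(-3.14,-4.74) = (-3.0396,-4.6433)
  v6: (1-0.946)·(2.21,-2.84) + 0.946·(1.26,-3.52) = (1.3113,-3.4833)
Shoelace sum Σ(x_i·y_{i+1} − x_{i+1}·y_i):
  i=1: 4.0587·4.0731 − 2.5538·2.3971 = +10.4097 (running +10.4097)
  i=2: 2.5538·1.9482 − -8.8979·4.0731 = +41.2175 (running +51.6272)
  i=3: -8.8979·-2.0071 − -6.6348·1.9482 = +30.7849 (running +82.4122)
  i=4: -6.6348·-4.6433 − -3.0396·-2.0071 = +24.7071 (running +107.1193)
  i=5: -3.0396·-3.4833 − 1.3113·-4.6433 = +16.6765 (running +123.7957)
  i=6: 1.3113·2.3971 − 4.0587·-3.4833 = +17.2808 (running +141.0765)
Area = |Σ|/2 = |141.0765|/2 = 70.5383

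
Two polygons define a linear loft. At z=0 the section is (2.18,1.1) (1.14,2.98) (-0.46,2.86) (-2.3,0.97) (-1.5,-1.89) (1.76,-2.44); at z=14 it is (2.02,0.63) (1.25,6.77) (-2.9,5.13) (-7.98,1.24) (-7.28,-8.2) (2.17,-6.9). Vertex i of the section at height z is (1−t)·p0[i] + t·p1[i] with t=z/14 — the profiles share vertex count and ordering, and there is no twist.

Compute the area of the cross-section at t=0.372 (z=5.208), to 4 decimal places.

Cross-section at t=0.372: each vertex is (1-t)·p0[i] + t·p1[i].
  v1: (1-0.372)·(2.18,1.1) + 0.372·(2.02,0.63) = (2.1205,0.9252)
  v2: (1-0.372)·(1.14,2.98) + 0.372·(1.25,6.77) = (1.1809,4.3899)
  v3: (1-0.372)·(-0.46,2.86) + 0.372·(-2.9,5.13) = (-1.3677,3.7044)
  v4: (1-0.372)·(-2.3,0.97) + 0.372·(-7.98,1.24) = (-4.4130,1.0704)
  v5: (1-0.372)·(-1.5,-1.89) + 0.372·(-7.28,-8.2) = (-3.6502,-4.2373)
  v6: (1-0.372)·(1.76,-2.44) + 0.372·(2.17,-6.9) = (1.9125,-4.0991)
Shoelace sum Σ(x_i·y_{i+1} − x_{i+1}·y_i):
  i=1: 2.1205·4.3899 − 1.1809·0.9252 = +8.2161 (running +8.2161)
  i=2: 1.1809·3.7044 − -1.3677·4.3899 = +10.3786 (running +18.5947)
  i=3: -1.3677·1.0704 − -4.4130·3.7044 = +14.8835 (running +33.4782)
  i=4: -4.4130·-4.2373 − -3.6502·1.0704 = +22.6064 (running +56.0846)
  i=5: -3.6502·-4.0991 − 1.9125·-4.2373 = +23.0664 (running +79.1510)
  i=6: 1.9125·0.9252 − 2.1205·-4.0991 = +10.4615 (running +89.6125)
Area = |Σ|/2 = |89.6125|/2 = 44.8063

Area at t=0.372: 44.8063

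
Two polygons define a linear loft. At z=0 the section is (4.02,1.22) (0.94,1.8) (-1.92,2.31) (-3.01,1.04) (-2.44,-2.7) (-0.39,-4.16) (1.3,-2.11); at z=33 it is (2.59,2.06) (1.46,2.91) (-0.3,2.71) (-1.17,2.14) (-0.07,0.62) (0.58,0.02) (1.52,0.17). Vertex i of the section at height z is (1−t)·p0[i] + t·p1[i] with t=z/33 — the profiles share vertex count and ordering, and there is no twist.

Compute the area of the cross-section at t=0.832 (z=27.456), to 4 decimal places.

Area at t=0.832: 9.2695

Cross-section at t=0.832: each vertex is (1-t)·p0[i] + t·p1[i].
  v1: (1-0.832)·(4.02,1.22) + 0.832·(2.59,2.06) = (2.8302,1.9189)
  v2: (1-0.832)·(0.94,1.8) + 0.832·(1.46,2.91) = (1.3726,2.7235)
  v3: (1-0.832)·(-1.92,2.31) + 0.832·(-0.3,2.71) = (-0.5722,2.6428)
  v4: (1-0.832)·(-3.01,1.04) + 0.832·(-1.17,2.14) = (-1.4791,1.9552)
  v5: (1-0.832)·(-2.44,-2.7) + 0.832·(-0.07,0.62) = (-0.4682,0.0622)
  v6: (1-0.832)·(-0.39,-4.16) + 0.832·(0.58,0.02) = (0.4170,-0.6822)
  v7: (1-0.832)·(1.3,-2.11) + 0.832·(1.52,0.17) = (1.4830,-0.2130)
Shoelace sum Σ(x_i·y_{i+1} − x_{i+1}·y_i):
  i=1: 2.8302·2.7235 − 1.3726·1.9189 = +5.0743 (running +5.0743)
  i=2: 1.3726·2.6428 − -0.5722·2.7235 = +5.1859 (running +10.2602)
  i=3: -0.5722·1.9552 − -1.4791·2.6428 = +2.7903 (running +13.0505)
  i=4: -1.4791·0.0622 − -0.4682·1.9552 = +0.8233 (running +13.8738)
  i=5: -0.4682·-0.6822 − 0.4170·0.0622 = +0.2934 (running +14.1672)
  i=6: 0.4170·-0.2130 − 1.4830·-0.6822 = +0.9229 (running +15.0902)
  i=7: 1.4830·1.9189 − 2.8302·-0.2130 = +3.4487 (running +18.5389)
Area = |Σ|/2 = |18.5389|/2 = 9.2695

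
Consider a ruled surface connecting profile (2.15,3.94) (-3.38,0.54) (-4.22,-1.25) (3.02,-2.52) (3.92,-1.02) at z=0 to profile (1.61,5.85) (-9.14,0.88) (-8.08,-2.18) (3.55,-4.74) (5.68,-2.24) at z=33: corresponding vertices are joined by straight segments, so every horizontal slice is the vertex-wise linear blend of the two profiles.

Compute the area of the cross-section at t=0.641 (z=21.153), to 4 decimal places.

Area at t=0.641: 65.8948

Cross-section at t=0.641: each vertex is (1-t)·p0[i] + t·p1[i].
  v1: (1-0.641)·(2.15,3.94) + 0.641·(1.61,5.85) = (1.8039,5.1643)
  v2: (1-0.641)·(-3.38,0.54) + 0.641·(-9.14,0.88) = (-7.0722,0.7579)
  v3: (1-0.641)·(-4.22,-1.25) + 0.641·(-8.08,-2.18) = (-6.6943,-1.8461)
  v4: (1-0.641)·(3.02,-2.52) + 0.641·(3.55,-4.74) = (3.3597,-3.9430)
  v5: (1-0.641)·(3.92,-1.02) + 0.641·(5.68,-2.24) = (5.0482,-1.8020)
Shoelace sum Σ(x_i·y_{i+1} − x_{i+1}·y_i):
  i=1: 1.8039·0.7579 − -7.0722·5.1643 = +37.8900 (running +37.8900)
  i=2: -7.0722·-1.8461 − -6.6943·0.7579 = +18.1300 (running +56.0200)
  i=3: -6.6943·-3.9430 − 3.3597·-1.8461 = +32.5981 (running +88.6181)
  i=4: 3.3597·-1.8020 − 5.0482·-3.9430 = +13.8507 (running +102.4688)
  i=5: 5.0482·5.1643 − 1.8039·-1.8020 = +29.3209 (running +131.7897)
Area = |Σ|/2 = |131.7897|/2 = 65.8948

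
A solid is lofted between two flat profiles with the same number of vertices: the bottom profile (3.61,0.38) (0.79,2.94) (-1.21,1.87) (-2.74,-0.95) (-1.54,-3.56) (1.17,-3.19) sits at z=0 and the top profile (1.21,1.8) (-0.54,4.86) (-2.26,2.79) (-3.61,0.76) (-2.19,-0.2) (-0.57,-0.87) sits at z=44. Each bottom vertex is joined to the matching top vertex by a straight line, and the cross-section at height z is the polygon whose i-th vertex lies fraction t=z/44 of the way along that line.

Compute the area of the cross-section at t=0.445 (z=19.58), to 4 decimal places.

Cross-section at t=0.445: each vertex is (1-t)·p0[i] + t·p1[i].
  v1: (1-0.445)·(3.61,0.38) + 0.445·(1.21,1.8) = (2.5420,1.0119)
  v2: (1-0.445)·(0.79,2.94) + 0.445·(-0.54,4.86) = (0.1981,3.7944)
  v3: (1-0.445)·(-1.21,1.87) + 0.445·(-2.26,2.79) = (-1.6772,2.2794)
  v4: (1-0.445)·(-2.74,-0.95) + 0.445·(-3.61,0.76) = (-3.1271,-0.1890)
  v5: (1-0.445)·(-1.54,-3.56) + 0.445·(-2.19,-0.2) = (-1.8293,-2.0648)
  v6: (1-0.445)·(1.17,-3.19) + 0.445·(-0.57,-0.87) = (0.3957,-2.1576)
Shoelace sum Σ(x_i·y_{i+1} − x_{i+1}·y_i):
  i=1: 2.5420·3.7944 − 0.1981·1.0119 = +9.4449 (running +9.4449)
  i=2: 0.1981·2.2794 − -1.6772·3.7944 = +6.8158 (running +16.2607)
  i=3: -1.6772·-0.1890 − -3.1271·2.2794 = +7.4451 (running +23.7058)
  i=4: -3.1271·-2.0648 − -1.8293·-0.1890 = +6.1111 (running +29.8169)
  i=5: -1.8293·-2.1576 − 0.3957·-2.0648 = +4.7638 (running +34.5807)
  i=6: 0.3957·1.0119 − 2.5420·-2.1576 = +5.8850 (running +40.4658)
Area = |Σ|/2 = |40.4658|/2 = 20.2329

Area at t=0.445: 20.2329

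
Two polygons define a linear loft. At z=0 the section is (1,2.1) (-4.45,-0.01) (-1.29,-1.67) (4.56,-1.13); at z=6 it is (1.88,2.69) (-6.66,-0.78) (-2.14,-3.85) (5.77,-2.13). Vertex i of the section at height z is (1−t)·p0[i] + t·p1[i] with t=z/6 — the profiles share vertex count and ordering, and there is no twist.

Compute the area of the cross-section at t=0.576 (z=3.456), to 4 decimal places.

Area at t=0.576: 31.5146

Cross-section at t=0.576: each vertex is (1-t)·p0[i] + t·p1[i].
  v1: (1-0.576)·(1,2.1) + 0.576·(1.88,2.69) = (1.5069,2.4398)
  v2: (1-0.576)·(-4.45,-0.01) + 0.576·(-6.66,-0.78) = (-5.7230,-0.4535)
  v3: (1-0.576)·(-1.29,-1.67) + 0.576·(-2.14,-3.85) = (-1.7796,-2.9257)
  v4: (1-0.576)·(4.56,-1.13) + 0.576·(5.77,-2.13) = (5.2570,-1.7060)
Shoelace sum Σ(x_i·y_{i+1} − x_{i+1}·y_i):
  i=1: 1.5069·-0.4535 − -5.7230·2.4398 = +13.2797 (running +13.2797)
  i=2: -5.7230·-2.9257 − -1.7796·-0.4535 = +15.9365 (running +29.2162)
  i=3: -1.7796·-1.7060 − 5.2570·-2.9257 = +18.4162 (running +47.6324)
  i=4: 5.2570·2.4398 − 1.5069·-1.7060 = +15.3969 (running +63.0292)
Area = |Σ|/2 = |63.0292|/2 = 31.5146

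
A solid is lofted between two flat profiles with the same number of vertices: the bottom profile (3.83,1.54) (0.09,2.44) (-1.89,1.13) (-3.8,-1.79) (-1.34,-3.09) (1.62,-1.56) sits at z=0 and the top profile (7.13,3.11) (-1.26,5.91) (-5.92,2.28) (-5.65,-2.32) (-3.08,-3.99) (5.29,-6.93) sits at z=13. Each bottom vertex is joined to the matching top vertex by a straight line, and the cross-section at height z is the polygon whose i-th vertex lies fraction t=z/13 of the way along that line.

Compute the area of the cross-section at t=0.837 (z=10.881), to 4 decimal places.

Cross-section at t=0.837: each vertex is (1-t)·p0[i] + t·p1[i].
  v1: (1-0.837)·(3.83,1.54) + 0.837·(7.13,3.11) = (6.5921,2.8541)
  v2: (1-0.837)·(0.09,2.44) + 0.837·(-1.26,5.91) = (-1.0399,5.3444)
  v3: (1-0.837)·(-1.89,1.13) + 0.837·(-5.92,2.28) = (-5.2631,2.0925)
  v4: (1-0.837)·(-3.8,-1.79) + 0.837·(-5.65,-2.32) = (-5.3484,-2.2336)
  v5: (1-0.837)·(-1.34,-3.09) + 0.837·(-3.08,-3.99) = (-2.7964,-3.8433)
  v6: (1-0.837)·(1.62,-1.56) + 0.837·(5.29,-6.93) = (4.6918,-6.0547)
Shoelace sum Σ(x_i·y_{i+1} − x_{i+1}·y_i):
  i=1: 6.5921·5.3444 − -1.0399·2.8541 = +38.1989 (running +38.1989)
  i=2: -1.0399·2.0925 − -5.2631·5.3444 = +25.9520 (running +64.1508)
  i=3: -5.2631·-2.2336 − -5.3484·2.0925 = +22.9476 (running +87.0985)
  i=4: -5.3484·-3.8433 − -2.7964·-2.2336 = +14.3097 (running +101.4081)
  i=5: -2.7964·-6.0547 − 4.6918·-3.8433 = +34.9632 (running +136.3713)
  i=6: 4.6918·2.8541 − 6.5921·-6.0547 = +53.3039 (running +189.6752)
Area = |Σ|/2 = |189.6752|/2 = 94.8376

Area at t=0.837: 94.8376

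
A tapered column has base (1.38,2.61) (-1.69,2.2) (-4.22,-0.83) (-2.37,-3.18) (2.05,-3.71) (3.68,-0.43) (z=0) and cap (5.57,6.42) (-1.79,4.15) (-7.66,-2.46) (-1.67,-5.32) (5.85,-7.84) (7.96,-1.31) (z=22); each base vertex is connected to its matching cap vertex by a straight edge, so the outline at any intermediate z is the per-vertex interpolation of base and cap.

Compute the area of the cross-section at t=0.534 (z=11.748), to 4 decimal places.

Cross-section at t=0.534: each vertex is (1-t)·p0[i] + t·p1[i].
  v1: (1-0.534)·(1.38,2.61) + 0.534·(5.57,6.42) = (3.6175,4.6445)
  v2: (1-0.534)·(-1.69,2.2) + 0.534·(-1.79,4.15) = (-1.7434,3.2413)
  v3: (1-0.534)·(-4.22,-0.83) + 0.534·(-7.66,-2.46) = (-6.0570,-1.7004)
  v4: (1-0.534)·(-2.37,-3.18) + 0.534·(-1.67,-5.32) = (-1.9962,-4.3228)
  v5: (1-0.534)·(2.05,-3.71) + 0.534·(5.85,-7.84) = (4.0792,-5.9154)
  v6: (1-0.534)·(3.68,-0.43) + 0.534·(7.96,-1.31) = (5.9655,-0.8999)
Shoelace sum Σ(x_i·y_{i+1} − x_{i+1}·y_i):
  i=1: 3.6175·3.2413 − -1.7434·4.6445 = +19.8226 (running +19.8226)
  i=2: -1.7434·-1.7004 − -6.0570·3.2413 = +22.5969 (running +42.4195)
  i=3: -6.0570·-4.3228 − -1.9962·-1.7004 = +22.7884 (running +65.2079)
  i=4: -1.9962·-5.9154 − 4.0792·-4.3228 = +29.4418 (running +94.6497)
  i=5: 4.0792·-0.8999 − 5.9655·-5.9154 = +31.6176 (running +126.2673)
  i=6: 5.9655·4.6445 − 3.6175·-0.8999 = +30.9625 (running +157.2298)
Area = |Σ|/2 = |157.2298|/2 = 78.6149

Area at t=0.534: 78.6149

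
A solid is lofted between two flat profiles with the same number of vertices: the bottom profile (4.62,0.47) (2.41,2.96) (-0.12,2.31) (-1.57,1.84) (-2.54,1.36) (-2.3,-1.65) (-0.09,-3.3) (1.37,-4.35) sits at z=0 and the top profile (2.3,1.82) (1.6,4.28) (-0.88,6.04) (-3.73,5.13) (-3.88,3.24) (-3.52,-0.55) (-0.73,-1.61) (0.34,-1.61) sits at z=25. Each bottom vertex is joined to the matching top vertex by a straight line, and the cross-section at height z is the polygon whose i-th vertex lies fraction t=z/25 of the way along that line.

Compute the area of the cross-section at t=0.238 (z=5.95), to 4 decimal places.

Cross-section at t=0.238: each vertex is (1-t)·p0[i] + t·p1[i].
  v1: (1-0.238)·(4.62,0.47) + 0.238·(2.3,1.82) = (4.0678,0.7913)
  v2: (1-0.238)·(2.41,2.96) + 0.238·(1.6,4.28) = (2.2172,3.2742)
  v3: (1-0.238)·(-0.12,2.31) + 0.238·(-0.88,6.04) = (-0.3009,3.1977)
  v4: (1-0.238)·(-1.57,1.84) + 0.238·(-3.73,5.13) = (-2.0841,2.6230)
  v5: (1-0.238)·(-2.54,1.36) + 0.238·(-3.88,3.24) = (-2.8589,1.8074)
  v6: (1-0.238)·(-2.3,-1.65) + 0.238·(-3.52,-0.55) = (-2.5904,-1.3882)
  v7: (1-0.238)·(-0.09,-3.3) + 0.238·(-0.73,-1.61) = (-0.2423,-2.8978)
  v8: (1-0.238)·(1.37,-4.35) + 0.238·(0.34,-1.61) = (1.1249,-3.6979)
Shoelace sum Σ(x_i·y_{i+1} − x_{i+1}·y_i):
  i=1: 4.0678·3.2742 − 2.2172·0.7913 = +11.5643 (running +11.5643)
  i=2: 2.2172·3.1977 − -0.3009·3.2742 = +8.0752 (running +19.6395)
  i=3: -0.3009·2.6230 − -2.0841·3.1977 = +5.8751 (running +25.5146)
  i=4: -2.0841·1.8074 − -2.8589·2.6230 = +3.7322 (running +29.2468)
  i=5: -2.8589·-1.3882 − -2.5904·1.8074 = +8.6507 (running +37.8975)
  i=6: -2.5904·-2.8978 − -0.2423·-1.3882 = +7.1699 (running +45.0674)
  i=7: -0.2423·-3.6979 − 1.1249·-2.8978 = +4.1557 (running +49.2230)
  i=8: 1.1249·0.7913 − 4.0678·-3.6979 = +15.9325 (running +65.1555)
Area = |Σ|/2 = |65.1555|/2 = 32.5778

Area at t=0.238: 32.5778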